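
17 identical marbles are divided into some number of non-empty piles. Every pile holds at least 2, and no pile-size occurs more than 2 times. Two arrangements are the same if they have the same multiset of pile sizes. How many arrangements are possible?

43

There are too many to list fully; the first 12 (by largest part) are:
17
2 + 15
3 + 14
4 + 13
2 + 2 + 13
5 + 12
2 + 3 + 12
6 + 11
2 + 4 + 11
3 + 3 + 11
7 + 10
2 + 5 + 10
…and 31 more, for 43 total.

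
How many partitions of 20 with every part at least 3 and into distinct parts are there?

Enumerating:
20
17,3
16,4
15,5
14,6
13,7
13,4,3
12,8
12,5,3
11,9
11,6,3
11,5,4
10,7,3
10,6,4
9,8,3
9,7,4
9,6,5
8,7,5
8,5,4,3
7,6,4,3
That's 20 in total.

20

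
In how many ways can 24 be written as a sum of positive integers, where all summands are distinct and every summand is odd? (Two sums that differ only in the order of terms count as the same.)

The partitions of 24 that satisfy the conditions:
23 + 1
21 + 3
19 + 5
17 + 7
15 + 9
15 + 5 + 3 + 1
13 + 11
13 + 7 + 3 + 1
11 + 9 + 3 + 1
11 + 7 + 5 + 1
9 + 7 + 5 + 3

11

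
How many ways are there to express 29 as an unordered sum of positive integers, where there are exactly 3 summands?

70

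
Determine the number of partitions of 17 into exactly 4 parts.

39

A partial list (first 12 by largest part):
14 + 1 + 1 + 1
13 + 2 + 1 + 1
12 + 3 + 1 + 1
12 + 2 + 2 + 1
11 + 4 + 1 + 1
11 + 3 + 2 + 1
11 + 2 + 2 + 2
10 + 5 + 1 + 1
10 + 4 + 2 + 1
10 + 3 + 3 + 1
10 + 3 + 2 + 2
9 + 6 + 1 + 1
…and 27 more, for 39 total.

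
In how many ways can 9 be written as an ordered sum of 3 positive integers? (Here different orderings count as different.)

28

Place 2 bars in the 8 internal gaps of a row of 9 dots: C(8,2) = 28.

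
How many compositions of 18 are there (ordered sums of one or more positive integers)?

131072

The number of compositions of n is 2^(n−1); here 2^17 = 131072.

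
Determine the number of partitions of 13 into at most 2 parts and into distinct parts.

They are:
13
12,1
11,2
10,3
9,4
8,5
7,6

7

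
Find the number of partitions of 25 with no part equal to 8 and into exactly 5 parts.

153

Enumerating by decreasing first part gives 153 partitions in all.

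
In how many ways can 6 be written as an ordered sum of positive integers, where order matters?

32

The number of compositions of n is 2^(n−1); here 2^5 = 32.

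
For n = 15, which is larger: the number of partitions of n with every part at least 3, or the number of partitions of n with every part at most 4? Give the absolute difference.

Partitions of 15 with every part at least 3: 17.
Partitions of 15 with every part at most 4: 54.
|17 − 54| = 37.

37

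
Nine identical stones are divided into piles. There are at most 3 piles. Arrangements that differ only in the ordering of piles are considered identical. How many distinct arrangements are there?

12

Enumerating:
9
8,1
7,2
7,1,1
6,3
6,2,1
5,4
5,3,1
5,2,2
4,4,1
4,3,2
3,3,3
That's 12 in total.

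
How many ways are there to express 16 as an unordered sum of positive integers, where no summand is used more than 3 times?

A full systematic count gives 132.

132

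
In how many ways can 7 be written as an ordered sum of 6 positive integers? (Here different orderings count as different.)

6

Equivalently, choose which 5 of the 6 gaps become plus signs: C(6,5) = 6.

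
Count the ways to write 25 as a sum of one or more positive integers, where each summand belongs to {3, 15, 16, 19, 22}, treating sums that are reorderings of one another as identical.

3

Enumerating:
22, 3
19, 3, 3
16, 3, 3, 3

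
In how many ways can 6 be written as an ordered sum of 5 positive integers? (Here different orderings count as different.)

5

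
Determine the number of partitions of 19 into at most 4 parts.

94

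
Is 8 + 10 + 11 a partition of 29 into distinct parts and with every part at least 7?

Yes

The parts sum to 29, and the condition 'all summands are distinct' holds; the condition 'every summand is at least 7' holds.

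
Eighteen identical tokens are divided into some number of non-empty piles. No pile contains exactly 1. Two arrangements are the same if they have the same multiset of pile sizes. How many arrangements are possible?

Systematic enumeration (by largest part, then next-largest, …) yields 88.

88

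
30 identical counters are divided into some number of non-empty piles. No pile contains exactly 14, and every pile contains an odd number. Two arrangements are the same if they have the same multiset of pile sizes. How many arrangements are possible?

296

Enumerating by decreasing first part gives 296 partitions in all.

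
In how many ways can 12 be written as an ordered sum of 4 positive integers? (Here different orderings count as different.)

By stars and bars with positive parts, the count is C(11,3) = 165.

165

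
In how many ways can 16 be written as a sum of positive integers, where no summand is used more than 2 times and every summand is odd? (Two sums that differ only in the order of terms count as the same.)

10

The partitions of 16 that satisfy the conditions:
1,15
3,13
5,11
1,1,3,11
7,9
1,1,5,9
1,3,3,9
1,1,7,7
1,3,5,7
3,3,5,5
That's 10 in total.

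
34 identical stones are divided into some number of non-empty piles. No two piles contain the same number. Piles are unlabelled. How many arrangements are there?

There are 512 such partitions.

512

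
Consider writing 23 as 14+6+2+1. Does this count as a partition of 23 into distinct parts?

The parts sum to 23, and the condition 'all summands are distinct' holds.

Yes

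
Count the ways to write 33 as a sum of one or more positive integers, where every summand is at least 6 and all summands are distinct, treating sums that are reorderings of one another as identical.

34

There are too many to list fully; the first 12 (by largest part) are:
33
27+6
26+7
25+8
24+9
23+10
22+11
21+12
20+13
20+7+6
19+14
19+8+6
…and 22 more, for 34 total.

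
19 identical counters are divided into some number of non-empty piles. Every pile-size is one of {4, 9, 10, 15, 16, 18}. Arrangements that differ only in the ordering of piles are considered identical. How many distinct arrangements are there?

2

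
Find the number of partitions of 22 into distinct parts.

Direct enumeration gives 89 partitions.

89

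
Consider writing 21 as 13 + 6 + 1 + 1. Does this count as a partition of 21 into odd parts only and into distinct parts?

No

The parts sum to 21, and the condition 'every summand is odd' is violated.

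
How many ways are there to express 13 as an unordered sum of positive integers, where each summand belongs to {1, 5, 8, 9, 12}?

7

They are:
12, 1
9, 1, 1, 1, 1
8, 5
8, 1, 1, 1, 1, 1
5, 5, 1, 1, 1
5, 1, 1, 1, 1, 1, 1, 1, 1
1, 1, 1, 1, 1, 1, 1, 1, 1, 1, 1, 1, 1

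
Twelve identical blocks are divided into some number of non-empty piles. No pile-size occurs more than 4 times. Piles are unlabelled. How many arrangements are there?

A partial list (first 12 by largest part):
12
1 + 11
2 + 10
1 + 1 + 10
3 + 9
1 + 2 + 9
1 + 1 + 1 + 9
4 + 8
1 + 3 + 8
2 + 2 + 8
1 + 1 + 2 + 8
1 + 1 + 1 + 1 + 8
…and 48 more, for 60 total.

60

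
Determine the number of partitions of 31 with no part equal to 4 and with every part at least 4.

80

Systematic enumeration (by largest part, then next-largest, …) yields 80.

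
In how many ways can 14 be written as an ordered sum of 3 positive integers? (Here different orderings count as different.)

A composition of 14 into 3 positive parts is chosen by placing 2 dividers among the 13 gaps between 14 units: C(13,2) = 78.

78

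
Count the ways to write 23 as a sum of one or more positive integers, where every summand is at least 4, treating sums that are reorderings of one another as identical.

39

A partial list (first 12 by largest part):
23
19,4
18,5
17,6
16,7
15,8
15,4,4
14,9
14,5,4
13,10
13,6,4
13,5,5
…and 27 more, for 39 total.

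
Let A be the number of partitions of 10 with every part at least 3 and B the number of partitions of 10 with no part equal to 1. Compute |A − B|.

Partitions of 10 with every part at least 3: 5.
Partitions of 10 with no part equal to 1: 12.
|5 − 12| = 7.

7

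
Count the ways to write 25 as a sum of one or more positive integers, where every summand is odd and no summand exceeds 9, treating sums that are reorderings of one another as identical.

82

Direct enumeration gives 82 partitions.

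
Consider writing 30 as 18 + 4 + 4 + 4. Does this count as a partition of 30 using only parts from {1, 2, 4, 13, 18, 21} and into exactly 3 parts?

No

The parts sum to 30, and the condition 'there are exactly 3 summands' is violated.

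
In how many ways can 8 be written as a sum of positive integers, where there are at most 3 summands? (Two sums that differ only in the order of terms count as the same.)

10

Enumerating:
8
7 + 1
6 + 2
6 + 1 + 1
5 + 3
5 + 2 + 1
4 + 4
4 + 3 + 1
4 + 2 + 2
3 + 3 + 2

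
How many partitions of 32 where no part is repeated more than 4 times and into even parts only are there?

164

There are 164 such partitions.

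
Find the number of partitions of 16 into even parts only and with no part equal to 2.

7

Listing the qualifying partitions of 16:
16
12, 4
10, 6
8, 8
8, 4, 4
6, 6, 4
4, 4, 4, 4
Counting gives 7.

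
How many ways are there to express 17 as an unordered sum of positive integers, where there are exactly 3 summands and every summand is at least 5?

Listing the qualifying partitions of 17:
7 + 5 + 5
6 + 6 + 5

2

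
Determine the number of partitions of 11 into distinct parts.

Listing the qualifying partitions of 11:
11
10 + 1
9 + 2
8 + 3
8 + 2 + 1
7 + 4
7 + 3 + 1
6 + 5
6 + 4 + 1
6 + 3 + 2
5 + 4 + 2
5 + 3 + 2 + 1
That's 12 in total.

12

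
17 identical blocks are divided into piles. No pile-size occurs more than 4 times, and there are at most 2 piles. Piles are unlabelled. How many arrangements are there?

The partitions of 17 that satisfy the conditions:
17
16 + 1
15 + 2
14 + 3
13 + 4
12 + 5
11 + 6
10 + 7
9 + 8

9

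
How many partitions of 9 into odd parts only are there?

8

Listing the qualifying partitions of 9:
9
7,1,1
5,3,1
5,1,1,1,1
3,3,3
3,3,1,1,1
3,1,1,1,1,1,1
1,1,1,1,1,1,1,1,1
That's 8 in total.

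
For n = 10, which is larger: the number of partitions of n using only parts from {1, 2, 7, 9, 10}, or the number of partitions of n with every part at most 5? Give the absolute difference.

Partitions of 10 using only parts from {1, 2, 7, 9, 10}: 10.
Partitions of 10 with every part at most 5: 30.
|10 − 30| = 20.

20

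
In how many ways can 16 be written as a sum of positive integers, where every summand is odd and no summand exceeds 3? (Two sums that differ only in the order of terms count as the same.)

6

Listing the qualifying partitions of 16:
3, 3, 3, 3, 3, 1
3, 3, 3, 3, 1, 1, 1, 1
3, 3, 3, 1, 1, 1, 1, 1, 1, 1
3, 3, 1, 1, 1, 1, 1, 1, 1, 1, 1, 1
3, 1, 1, 1, 1, 1, 1, 1, 1, 1, 1, 1, 1, 1
1, 1, 1, 1, 1, 1, 1, 1, 1, 1, 1, 1, 1, 1, 1, 1
Counting gives 6.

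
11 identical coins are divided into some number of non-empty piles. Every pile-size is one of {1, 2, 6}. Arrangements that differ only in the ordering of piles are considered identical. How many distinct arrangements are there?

The partitions of 11 that satisfy the conditions:
1 + 2 + 2 + 6
1 + 1 + 1 + 2 + 6
1 + 1 + 1 + 1 + 1 + 6
1 + 2 + 2 + 2 + 2 + 2
1 + 1 + 1 + 2 + 2 + 2 + 2
1 + 1 + 1 + 1 + 1 + 2 + 2 + 2
1 + 1 + 1 + 1 + 1 + 1 + 1 + 2 + 2
1 + 1 + 1 + 1 + 1 + 1 + 1 + 1 + 1 + 2
1 + 1 + 1 + 1 + 1 + 1 + 1 + 1 + 1 + 1 + 1
Counting gives 9.

9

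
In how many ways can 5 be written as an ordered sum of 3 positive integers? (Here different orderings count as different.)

6

A composition of 5 into 3 positive parts is chosen by placing 2 dividers among the 4 gaps between 5 units: C(4,2) = 6.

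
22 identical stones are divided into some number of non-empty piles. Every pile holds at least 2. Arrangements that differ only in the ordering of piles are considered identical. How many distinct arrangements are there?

210

Direct enumeration gives 210 partitions.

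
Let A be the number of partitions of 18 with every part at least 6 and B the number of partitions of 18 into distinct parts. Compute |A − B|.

Partitions of 18 with every part at least 6: 6.
Partitions of 18 into distinct parts: 46.
|6 − 46| = 40.

40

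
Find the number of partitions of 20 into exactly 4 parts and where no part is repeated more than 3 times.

A partial list (first 12 by largest part):
17,1,1,1
16,2,1,1
15,3,1,1
15,2,2,1
14,4,1,1
14,3,2,1
14,2,2,2
13,5,1,1
13,4,2,1
13,3,3,1
13,3,2,2
12,6,1,1
…and 51 more, for 63 total.

63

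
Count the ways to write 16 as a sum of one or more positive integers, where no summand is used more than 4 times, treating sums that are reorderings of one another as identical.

164

Systematic enumeration (by largest part, then next-largest, …) yields 164.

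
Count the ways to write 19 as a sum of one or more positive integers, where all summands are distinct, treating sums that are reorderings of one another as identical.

A partial list (first 12 by largest part):
19
18, 1
17, 2
16, 3
16, 2, 1
15, 4
15, 3, 1
14, 5
14, 4, 1
14, 3, 2
13, 6
13, 5, 1
…and 42 more, for 54 total.

54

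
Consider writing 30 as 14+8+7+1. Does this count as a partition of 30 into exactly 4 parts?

The parts sum to 30, and the condition 'there are exactly 4 summands' holds.

Yes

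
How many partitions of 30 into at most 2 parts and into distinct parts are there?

15

The partitions of 30 that satisfy the conditions:
30
29+1
28+2
27+3
26+4
25+5
24+6
23+7
22+8
21+9
20+10
19+11
18+12
17+13
16+14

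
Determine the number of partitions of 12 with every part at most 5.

47

A partial list (first 12 by largest part):
5 + 5 + 2
5 + 5 + 1 + 1
5 + 4 + 3
5 + 4 + 2 + 1
5 + 4 + 1 + 1 + 1
5 + 3 + 3 + 1
5 + 3 + 2 + 2
5 + 3 + 2 + 1 + 1
5 + 3 + 1 + 1 + 1 + 1
5 + 2 + 2 + 2 + 1
5 + 2 + 2 + 1 + 1 + 1
5 + 2 + 1 + 1 + 1 + 1 + 1
…and 35 more, for 47 total.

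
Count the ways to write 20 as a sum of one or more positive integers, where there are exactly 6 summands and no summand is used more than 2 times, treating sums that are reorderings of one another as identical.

There are too many to list fully; the first 12 (by largest part) are:
11+3+2+2+1+1
10+4+2+2+1+1
10+3+3+2+1+1
9+5+2+2+1+1
9+4+3+2+1+1
9+3+3+2+2+1
8+6+2+2+1+1
8+5+3+2+1+1
8+4+4+2+1+1
8+4+3+3+1+1
8+4+3+2+2+1
7+7+2+2+1+1
…and 21 more, for 33 total.

33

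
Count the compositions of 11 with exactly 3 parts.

Place 2 bars in the 10 internal gaps of a row of 11 dots: C(10,2) = 45.

45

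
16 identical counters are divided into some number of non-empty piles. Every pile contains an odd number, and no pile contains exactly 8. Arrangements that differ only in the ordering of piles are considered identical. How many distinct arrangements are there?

There are too many to list fully; the first 12 (by largest part) are:
15 + 1
13 + 3
13 + 1 + 1 + 1
11 + 5
11 + 3 + 1 + 1
11 + 1 + 1 + 1 + 1 + 1
9 + 7
9 + 5 + 1 + 1
9 + 3 + 3 + 1
9 + 3 + 1 + 1 + 1 + 1
9 + 1 + 1 + 1 + 1 + 1 + 1 + 1
7 + 7 + 1 + 1
…and 20 more, for 32 total.

32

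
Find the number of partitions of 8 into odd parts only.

Enumerating:
7, 1
5, 3
5, 1, 1, 1
3, 3, 1, 1
3, 1, 1, 1, 1, 1
1, 1, 1, 1, 1, 1, 1, 1
That's 6 in total.

6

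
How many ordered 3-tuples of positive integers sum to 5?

Place 2 bars in the 4 internal gaps of a row of 5 dots: C(4,2) = 6.

6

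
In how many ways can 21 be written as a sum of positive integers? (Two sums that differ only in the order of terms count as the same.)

792

There are 792 such partitions.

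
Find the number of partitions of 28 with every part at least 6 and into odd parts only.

5

The partitions of 28 that satisfy the conditions:
21,7
19,9
17,11
15,13
7,7,7,7
That's 5 in total.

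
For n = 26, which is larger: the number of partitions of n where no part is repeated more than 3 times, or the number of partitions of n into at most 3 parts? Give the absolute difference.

990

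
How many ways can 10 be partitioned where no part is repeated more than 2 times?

22

The partitions of 10 that satisfy the conditions:
10
9 + 1
8 + 2
8 + 1 + 1
7 + 3
7 + 2 + 1
6 + 4
6 + 3 + 1
6 + 2 + 2
6 + 2 + 1 + 1
5 + 5
5 + 4 + 1
5 + 3 + 2
5 + 3 + 1 + 1
5 + 2 + 2 + 1
4 + 4 + 2
4 + 4 + 1 + 1
4 + 3 + 3
4 + 3 + 2 + 1
4 + 2 + 2 + 1 + 1
3 + 3 + 2 + 2
3 + 3 + 2 + 1 + 1
Counting gives 22.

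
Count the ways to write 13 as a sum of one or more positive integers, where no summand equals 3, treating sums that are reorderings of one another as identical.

59

A partial list (first 12 by largest part):
13
12 + 1
11 + 2
11 + 1 + 1
10 + 2 + 1
10 + 1 + 1 + 1
9 + 4
9 + 2 + 2
9 + 2 + 1 + 1
9 + 1 + 1 + 1 + 1
8 + 5
8 + 4 + 1
…and 47 more, for 59 total.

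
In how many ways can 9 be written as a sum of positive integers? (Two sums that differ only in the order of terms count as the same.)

30

There are too many to list fully; the first 12 (by largest part) are:
9
1,8
2,7
1,1,7
3,6
1,2,6
1,1,1,6
4,5
1,3,5
2,2,5
1,1,2,5
1,1,1,1,5
…and 18 more, for 30 total.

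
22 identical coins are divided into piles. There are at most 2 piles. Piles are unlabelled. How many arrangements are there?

12

Enumerating:
22
1 + 21
2 + 20
3 + 19
4 + 18
5 + 17
6 + 16
7 + 15
8 + 14
9 + 13
10 + 12
11 + 11
That's 12 in total.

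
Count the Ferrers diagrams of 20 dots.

Counting exhaustively, 627 partitions satisfy the conditions.

627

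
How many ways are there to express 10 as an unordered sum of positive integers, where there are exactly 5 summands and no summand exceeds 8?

Listing the qualifying partitions of 10:
1,1,1,1,6
1,1,1,2,5
1,1,1,3,4
1,1,2,2,4
1,1,2,3,3
1,2,2,2,3
2,2,2,2,2
That's 7 in total.

7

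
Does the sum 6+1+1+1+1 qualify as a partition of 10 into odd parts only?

No

The parts sum to 10, and the condition 'every summand is odd' is violated.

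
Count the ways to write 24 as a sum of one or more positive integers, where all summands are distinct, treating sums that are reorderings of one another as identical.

Systematic enumeration (by largest part, then next-largest, …) yields 122.

122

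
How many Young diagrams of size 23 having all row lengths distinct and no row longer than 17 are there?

Enumerating by decreasing first part gives 94 partitions in all.

94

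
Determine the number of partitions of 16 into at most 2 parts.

9

Listing the qualifying partitions of 16:
16
15,1
14,2
13,3
12,4
11,5
10,6
9,7
8,8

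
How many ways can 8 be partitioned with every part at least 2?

7

Listing the qualifying partitions of 8:
8
6,2
5,3
4,4
4,2,2
3,3,2
2,2,2,2
That's 7 in total.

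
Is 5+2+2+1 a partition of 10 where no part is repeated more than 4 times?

Yes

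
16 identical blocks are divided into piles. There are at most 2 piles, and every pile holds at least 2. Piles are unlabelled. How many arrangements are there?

The partitions of 16 that satisfy the conditions:
16
14+2
13+3
12+4
11+5
10+6
9+7
8+8

8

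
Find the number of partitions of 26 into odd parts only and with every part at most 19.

159

There are 159 such partitions.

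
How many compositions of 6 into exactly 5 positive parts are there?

5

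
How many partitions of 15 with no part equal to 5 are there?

134

Direct enumeration gives 134 partitions.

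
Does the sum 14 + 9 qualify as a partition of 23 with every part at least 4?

The parts sum to 23, and the condition 'every summand is at least 4' holds.

Yes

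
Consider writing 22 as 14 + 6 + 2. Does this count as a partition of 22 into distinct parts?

Yes

The parts sum to 22, and the condition 'all summands are distinct' holds.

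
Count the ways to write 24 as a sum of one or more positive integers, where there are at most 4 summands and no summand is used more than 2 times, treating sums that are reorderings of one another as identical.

Direct enumeration gives 161 partitions.

161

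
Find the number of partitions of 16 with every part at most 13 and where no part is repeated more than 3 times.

Enumerating by decreasing first part gives 128 partitions in all.

128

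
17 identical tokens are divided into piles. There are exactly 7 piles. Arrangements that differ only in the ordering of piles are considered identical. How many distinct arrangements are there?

38

There are too many to list fully; the first 12 (by largest part) are:
11 + 1 + 1 + 1 + 1 + 1 + 1
10 + 2 + 1 + 1 + 1 + 1 + 1
9 + 3 + 1 + 1 + 1 + 1 + 1
9 + 2 + 2 + 1 + 1 + 1 + 1
8 + 4 + 1 + 1 + 1 + 1 + 1
8 + 3 + 2 + 1 + 1 + 1 + 1
8 + 2 + 2 + 2 + 1 + 1 + 1
7 + 5 + 1 + 1 + 1 + 1 + 1
7 + 4 + 2 + 1 + 1 + 1 + 1
7 + 3 + 3 + 1 + 1 + 1 + 1
7 + 3 + 2 + 2 + 1 + 1 + 1
7 + 2 + 2 + 2 + 2 + 1 + 1
…and 26 more, for 38 total.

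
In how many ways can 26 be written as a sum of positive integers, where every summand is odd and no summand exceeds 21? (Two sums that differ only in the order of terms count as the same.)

162

Enumerating by decreasing first part gives 162 partitions in all.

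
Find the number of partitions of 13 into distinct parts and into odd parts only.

The partitions of 13 that satisfy the conditions:
13
9, 3, 1
7, 5, 1

3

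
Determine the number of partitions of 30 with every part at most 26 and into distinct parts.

A full systematic count gives 291.

291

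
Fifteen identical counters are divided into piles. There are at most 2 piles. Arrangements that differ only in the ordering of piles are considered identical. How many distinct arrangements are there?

8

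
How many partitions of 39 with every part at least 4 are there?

A full systematic count gives 583.

583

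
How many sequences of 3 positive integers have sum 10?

36

Place 2 bars in the 9 internal gaps of a row of 10 dots: C(9,2) = 36.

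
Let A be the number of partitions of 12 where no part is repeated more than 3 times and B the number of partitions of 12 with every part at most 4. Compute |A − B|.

Partitions of 12 where no part is repeated more than 3 times: 50.
Partitions of 12 with every part at most 4: 34.
|50 − 34| = 16.

16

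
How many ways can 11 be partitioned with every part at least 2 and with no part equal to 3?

7

They are:
11
9 + 2
7 + 4
7 + 2 + 2
6 + 5
5 + 4 + 2
5 + 2 + 2 + 2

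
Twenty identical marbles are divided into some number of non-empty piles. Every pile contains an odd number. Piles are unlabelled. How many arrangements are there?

There are too many to list fully; the first 12 (by largest part) are:
19 + 1
17 + 3
17 + 1 + 1 + 1
15 + 5
15 + 3 + 1 + 1
15 + 1 + 1 + 1 + 1 + 1
13 + 7
13 + 5 + 1 + 1
13 + 3 + 3 + 1
13 + 3 + 1 + 1 + 1 + 1
13 + 1 + 1 + 1 + 1 + 1 + 1 + 1
11 + 9
…and 52 more, for 64 total.

64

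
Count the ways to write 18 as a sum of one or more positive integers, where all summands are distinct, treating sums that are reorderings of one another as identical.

There are too many to list fully; the first 12 (by largest part) are:
18
17 + 1
16 + 2
15 + 3
15 + 2 + 1
14 + 4
14 + 3 + 1
13 + 5
13 + 4 + 1
13 + 3 + 2
12 + 6
12 + 5 + 1
…and 34 more, for 46 total.

46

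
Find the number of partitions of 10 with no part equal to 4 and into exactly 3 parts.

5

They are:
8+1+1
7+2+1
6+3+1
6+2+2
5+3+2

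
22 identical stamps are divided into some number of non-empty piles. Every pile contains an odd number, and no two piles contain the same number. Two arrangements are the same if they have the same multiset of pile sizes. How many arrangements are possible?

They are:
21,1
19,3
17,5
15,7
13,9
13,5,3,1
11,7,3,1
9,7,5,1
That's 8 in total.

8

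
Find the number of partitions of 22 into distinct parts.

Systematic enumeration (by largest part, then next-largest, …) yields 89.

89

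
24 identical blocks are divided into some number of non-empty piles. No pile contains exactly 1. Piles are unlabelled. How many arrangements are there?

A full systematic count gives 320.

320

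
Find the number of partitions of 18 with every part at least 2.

88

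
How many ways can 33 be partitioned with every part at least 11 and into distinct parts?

The partitions of 33 that satisfy the conditions:
33
22, 11
21, 12
20, 13
19, 14
18, 15
17, 16
That's 7 in total.

7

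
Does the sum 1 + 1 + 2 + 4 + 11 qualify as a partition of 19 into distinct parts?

The parts sum to 19, and the condition 'all summands are distinct' is violated.

No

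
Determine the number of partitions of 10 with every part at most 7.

38

A partial list (first 12 by largest part):
7 + 3
7 + 2 + 1
7 + 1 + 1 + 1
6 + 4
6 + 3 + 1
6 + 2 + 2
6 + 2 + 1 + 1
6 + 1 + 1 + 1 + 1
5 + 5
5 + 4 + 1
5 + 3 + 2
5 + 3 + 1 + 1
…and 26 more, for 38 total.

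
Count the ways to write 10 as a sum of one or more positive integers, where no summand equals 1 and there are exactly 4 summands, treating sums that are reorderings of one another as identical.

Listing the qualifying partitions of 10:
4,2,2,2
3,3,2,2

2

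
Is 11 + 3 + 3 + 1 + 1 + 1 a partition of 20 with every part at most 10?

No

The parts sum to 20, and the condition 'no summand exceeds 10' is violated.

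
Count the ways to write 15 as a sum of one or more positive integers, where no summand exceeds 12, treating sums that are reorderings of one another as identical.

Enumerating by decreasing first part gives 172 partitions in all.

172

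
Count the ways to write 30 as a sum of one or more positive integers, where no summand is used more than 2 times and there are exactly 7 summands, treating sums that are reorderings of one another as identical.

Counting exhaustively, 207 partitions satisfy the conditions.

207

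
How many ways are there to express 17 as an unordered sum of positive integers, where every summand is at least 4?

The partitions of 17 that satisfy the conditions:
17
4, 13
5, 12
6, 11
7, 10
8, 9
4, 4, 9
4, 5, 8
4, 6, 7
5, 5, 7
5, 6, 6
4, 4, 4, 5

12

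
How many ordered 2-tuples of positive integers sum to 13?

Equivalently, choose which 1 of the 12 gaps become plus signs: C(12,1) = 12.

12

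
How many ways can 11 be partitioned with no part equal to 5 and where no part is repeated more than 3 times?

29

A partial list (first 12 by largest part):
11
10,1
9,2
9,1,1
8,3
8,2,1
8,1,1,1
7,4
7,3,1
7,2,2
7,2,1,1
6,4,1
…and 17 more, for 29 total.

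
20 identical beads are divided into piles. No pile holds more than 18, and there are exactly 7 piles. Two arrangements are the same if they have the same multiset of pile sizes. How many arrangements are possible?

82

Systematic enumeration (by largest part, then next-largest, …) yields 82.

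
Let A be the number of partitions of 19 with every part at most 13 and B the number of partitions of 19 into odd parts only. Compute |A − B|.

Partitions of 19 with every part at most 13: 471.
Partitions of 19 into odd parts only: 54.
|471 − 54| = 417.

417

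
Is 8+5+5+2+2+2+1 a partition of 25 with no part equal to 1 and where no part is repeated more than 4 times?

No

The parts sum to 25, and the condition 'no summand equals 1' is violated.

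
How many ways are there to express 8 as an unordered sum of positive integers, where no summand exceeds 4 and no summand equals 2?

6

The partitions of 8 that satisfy the conditions:
4 + 4
1 + 3 + 4
1 + 1 + 1 + 1 + 4
1 + 1 + 3 + 3
1 + 1 + 1 + 1 + 1 + 3
1 + 1 + 1 + 1 + 1 + 1 + 1 + 1
That's 6 in total.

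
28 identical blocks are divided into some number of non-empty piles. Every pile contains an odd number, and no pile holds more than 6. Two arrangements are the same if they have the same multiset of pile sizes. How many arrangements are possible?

A partial list (first 12 by largest part):
5+5+5+5+5+3
5+5+5+5+5+1+1+1
5+5+5+5+3+3+1+1
5+5+5+5+3+1+1+1+1+1
5+5+5+5+1+1+1+1+1+1+1+1
5+5+5+3+3+3+3+1
5+5+5+3+3+3+1+1+1+1
5+5+5+3+3+1+1+1+1+1+1+1
5+5+5+3+1+1+1+1+1+1+1+1+1+1
5+5+5+1+1+1+1+1+1+1+1+1+1+1+1+1
5+5+3+3+3+3+3+3
5+5+3+3+3+3+3+1+1+1
…and 23 more, for 35 total.

35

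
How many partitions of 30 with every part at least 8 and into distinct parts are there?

11

Enumerating:
30
22 + 8
21 + 9
20 + 10
19 + 11
18 + 12
17 + 13
16 + 14
13 + 9 + 8
12 + 10 + 8
11 + 10 + 9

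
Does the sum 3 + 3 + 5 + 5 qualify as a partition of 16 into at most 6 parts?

Yes

The parts sum to 16, and the condition 'there are at most 6 summands' holds.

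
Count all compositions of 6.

32

There are 5 gaps and each independently is a cut or not, giving 2^5 = 32.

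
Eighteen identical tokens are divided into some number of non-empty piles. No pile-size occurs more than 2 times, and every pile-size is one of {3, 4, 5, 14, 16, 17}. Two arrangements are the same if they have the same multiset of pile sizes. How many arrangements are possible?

They are:
14 + 4
5 + 5 + 4 + 4
That's 2 in total.

2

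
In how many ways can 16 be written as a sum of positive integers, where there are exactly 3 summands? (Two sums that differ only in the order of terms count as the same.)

21

The partitions of 16 that satisfy the conditions:
14+1+1
13+2+1
12+3+1
12+2+2
11+4+1
11+3+2
10+5+1
10+4+2
10+3+3
9+6+1
9+5+2
9+4+3
8+7+1
8+6+2
8+5+3
8+4+4
7+7+2
7+6+3
7+5+4
6+6+4
6+5+5
Counting gives 21.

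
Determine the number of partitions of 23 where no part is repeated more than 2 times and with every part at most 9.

171

A full systematic count gives 171.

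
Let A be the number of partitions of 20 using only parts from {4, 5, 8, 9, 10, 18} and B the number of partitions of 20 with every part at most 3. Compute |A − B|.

38

Partitions of 20 using only parts from {4, 5, 8, 9, 10, 18}: 6.
Partitions of 20 with every part at most 3: 44.
|6 − 44| = 38.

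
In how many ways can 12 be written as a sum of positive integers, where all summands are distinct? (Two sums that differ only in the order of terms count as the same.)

15

Listing the qualifying partitions of 12:
12
11, 1
10, 2
9, 3
9, 2, 1
8, 4
8, 3, 1
7, 5
7, 4, 1
7, 3, 2
6, 5, 1
6, 4, 2
6, 3, 2, 1
5, 4, 3
5, 4, 2, 1
That's 15 in total.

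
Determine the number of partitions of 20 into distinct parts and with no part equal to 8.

51

A partial list (first 12 by largest part):
20
1,19
2,18
3,17
1,2,17
4,16
1,3,16
5,15
1,4,15
2,3,15
6,14
1,5,14
…and 39 more, for 51 total.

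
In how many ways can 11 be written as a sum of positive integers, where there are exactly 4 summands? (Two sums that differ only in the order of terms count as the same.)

They are:
8 + 1 + 1 + 1
7 + 2 + 1 + 1
6 + 3 + 1 + 1
6 + 2 + 2 + 1
5 + 4 + 1 + 1
5 + 3 + 2 + 1
5 + 2 + 2 + 2
4 + 4 + 2 + 1
4 + 3 + 3 + 1
4 + 3 + 2 + 2
3 + 3 + 3 + 2
That's 11 in total.

11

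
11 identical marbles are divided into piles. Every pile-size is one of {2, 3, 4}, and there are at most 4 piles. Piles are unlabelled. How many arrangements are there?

The partitions of 11 that satisfy the conditions:
4+4+3
4+3+2+2
3+3+3+2

3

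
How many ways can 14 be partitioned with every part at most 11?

Systematic enumeration (by largest part, then next-largest, …) yields 131.

131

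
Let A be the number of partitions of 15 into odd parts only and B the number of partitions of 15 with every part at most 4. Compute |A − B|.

Partitions of 15 into odd parts only: 27.
Partitions of 15 with every part at most 4: 54.
|27 − 54| = 27.

27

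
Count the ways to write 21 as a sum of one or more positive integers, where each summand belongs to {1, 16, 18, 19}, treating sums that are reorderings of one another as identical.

4

They are:
1+1+19
1+1+1+18
1+1+1+1+1+16
1+1+1+1+1+1+1+1+1+1+1+1+1+1+1+1+1+1+1+1+1
That's 4 in total.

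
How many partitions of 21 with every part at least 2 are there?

165

A full systematic count gives 165.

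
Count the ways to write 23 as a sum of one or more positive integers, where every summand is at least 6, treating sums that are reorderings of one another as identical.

Enumerating:
23
17, 6
16, 7
15, 8
14, 9
13, 10
12, 11
11, 6, 6
10, 7, 6
9, 8, 6
9, 7, 7
8, 8, 7

12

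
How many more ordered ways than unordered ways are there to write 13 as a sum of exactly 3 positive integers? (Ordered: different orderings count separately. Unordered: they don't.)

Compositions: C(12,2) = 66.
Unordered (partitions into 3 parts): 14.
Difference: 66 − 14 = 52.

52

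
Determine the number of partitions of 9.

30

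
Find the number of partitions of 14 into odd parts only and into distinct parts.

Listing the qualifying partitions of 14:
1, 13
3, 11
5, 9

3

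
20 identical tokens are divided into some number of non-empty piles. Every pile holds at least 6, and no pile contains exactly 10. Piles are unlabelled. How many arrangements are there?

Listing the qualifying partitions of 20:
20
6,14
7,13
8,12
9,11
6,6,8
6,7,7

7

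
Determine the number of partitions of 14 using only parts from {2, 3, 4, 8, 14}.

Enumerating:
14
2,4,8
3,3,8
2,2,2,8
2,4,4,4
3,3,4,4
2,2,2,4,4
2,2,3,3,4
2,2,2,2,2,4
2,3,3,3,3
2,2,2,2,3,3
2,2,2,2,2,2,2
That's 12 in total.

12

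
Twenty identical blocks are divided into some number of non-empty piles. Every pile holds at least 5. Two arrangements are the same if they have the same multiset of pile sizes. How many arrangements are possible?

Listing the qualifying partitions of 20:
20
15,5
14,6
13,7
12,8
11,9
10,10
10,5,5
9,6,5
8,7,5
8,6,6
7,7,6
5,5,5,5

13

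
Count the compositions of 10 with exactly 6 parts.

Place 5 bars in the 9 internal gaps of a row of 10 dots: C(9,5) = 126.

126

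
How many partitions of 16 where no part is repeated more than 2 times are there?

89

Counting exhaustively, 89 partitions satisfy the conditions.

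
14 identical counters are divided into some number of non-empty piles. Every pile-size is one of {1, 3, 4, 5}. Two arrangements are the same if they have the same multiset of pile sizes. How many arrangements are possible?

The partitions of 14 that satisfy the conditions:
5+5+4
5+5+3+1
5+5+1+1+1+1
5+4+4+1
5+4+3+1+1
5+4+1+1+1+1+1
5+3+3+3
5+3+3+1+1+1
5+3+1+1+1+1+1+1
5+1+1+1+1+1+1+1+1+1
4+4+4+1+1
4+4+3+3
4+4+3+1+1+1
4+4+1+1+1+1+1+1
4+3+3+3+1
4+3+3+1+1+1+1
4+3+1+1+1+1+1+1+1
4+1+1+1+1+1+1+1+1+1+1
3+3+3+3+1+1
3+3+3+1+1+1+1+1
3+3+1+1+1+1+1+1+1+1
3+1+1+1+1+1+1+1+1+1+1+1
1+1+1+1+1+1+1+1+1+1+1+1+1+1

23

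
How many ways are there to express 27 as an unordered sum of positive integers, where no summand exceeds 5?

Enumerating by decreasing first part gives 480 partitions in all.

480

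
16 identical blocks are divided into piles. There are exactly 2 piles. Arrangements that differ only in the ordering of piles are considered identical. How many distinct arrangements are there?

8

Listing the qualifying partitions of 16:
1+15
2+14
3+13
4+12
5+11
6+10
7+9
8+8
Counting gives 8.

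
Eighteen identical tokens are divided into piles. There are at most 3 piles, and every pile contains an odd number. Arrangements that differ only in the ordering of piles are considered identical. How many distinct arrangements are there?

5

The partitions of 18 that satisfy the conditions:
17 + 1
15 + 3
13 + 5
11 + 7
9 + 9
That's 5 in total.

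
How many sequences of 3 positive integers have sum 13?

Equivalently, choose which 2 of the 12 gaps become plus signs: C(12,2) = 66.

66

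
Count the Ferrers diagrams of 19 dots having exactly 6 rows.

A full systematic count gives 71.

71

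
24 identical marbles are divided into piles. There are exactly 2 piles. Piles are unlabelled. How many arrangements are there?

12

Enumerating:
23,1
22,2
21,3
20,4
19,5
18,6
17,7
16,8
15,9
14,10
13,11
12,12
That's 12 in total.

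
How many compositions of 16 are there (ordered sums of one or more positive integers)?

Each of the 15 gaps between 16 units is either a break or not: 2^15 = 32768.

32768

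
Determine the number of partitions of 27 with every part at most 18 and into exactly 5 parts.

243

Systematic enumeration (by largest part, then next-largest, …) yields 243.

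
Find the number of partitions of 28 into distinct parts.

Direct enumeration gives 222 partitions.

222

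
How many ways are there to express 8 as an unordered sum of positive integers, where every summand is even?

5

Listing the qualifying partitions of 8:
8
6+2
4+4
4+2+2
2+2+2+2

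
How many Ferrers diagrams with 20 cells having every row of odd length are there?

A partial list (first 12 by largest part):
19,1
17,3
17,1,1,1
15,5
15,3,1,1
15,1,1,1,1,1
13,7
13,5,1,1
13,3,3,1
13,3,1,1,1,1
13,1,1,1,1,1,1,1
11,9
…and 52 more, for 64 total.

64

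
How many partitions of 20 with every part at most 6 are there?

There are 282 such partitions.

282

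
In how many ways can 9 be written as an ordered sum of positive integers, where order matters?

256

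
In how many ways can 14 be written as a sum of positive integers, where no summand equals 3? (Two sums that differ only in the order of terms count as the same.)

79

Counting exhaustively, 79 partitions satisfy the conditions.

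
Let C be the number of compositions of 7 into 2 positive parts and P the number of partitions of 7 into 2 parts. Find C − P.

3

Ordered (compositions into 2 parts): C(6,1) = 6.
Partitions of 7 into exactly 2 parts: 3.
Difference: 6 − 3 = 3.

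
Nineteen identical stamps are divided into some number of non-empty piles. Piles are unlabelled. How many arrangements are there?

A full systematic count gives 490.

490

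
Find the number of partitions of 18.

A full systematic count gives 385.

385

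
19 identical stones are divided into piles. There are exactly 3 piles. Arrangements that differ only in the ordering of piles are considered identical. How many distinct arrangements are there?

A partial list (first 12 by largest part):
17+1+1
16+2+1
15+3+1
15+2+2
14+4+1
14+3+2
13+5+1
13+4+2
13+3+3
12+6+1
12+5+2
12+4+3
…and 18 more, for 30 total.

30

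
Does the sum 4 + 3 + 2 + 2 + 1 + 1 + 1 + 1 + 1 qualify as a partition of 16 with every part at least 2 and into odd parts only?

The parts sum to 16, and the condition 'every summand is at least 2' is violated.

No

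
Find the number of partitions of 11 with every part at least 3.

They are:
11
8,3
7,4
6,5
5,3,3
4,4,3

6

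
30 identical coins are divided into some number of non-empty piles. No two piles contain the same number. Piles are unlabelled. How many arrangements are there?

Systematic enumeration (by largest part, then next-largest, …) yields 296.

296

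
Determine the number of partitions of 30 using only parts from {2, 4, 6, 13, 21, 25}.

29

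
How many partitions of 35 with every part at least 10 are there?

14

Enumerating:
35
25 + 10
24 + 11
23 + 12
22 + 13
21 + 14
20 + 15
19 + 16
18 + 17
15 + 10 + 10
14 + 11 + 10
13 + 12 + 10
13 + 11 + 11
12 + 12 + 11
That's 14 in total.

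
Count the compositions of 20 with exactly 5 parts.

3876

A composition of 20 into 5 positive parts is chosen by placing 4 dividers among the 19 gaps between 20 units: C(19,4) = 3876.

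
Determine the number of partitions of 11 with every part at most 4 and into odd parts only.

The partitions of 11 that satisfy the conditions:
3, 3, 3, 1, 1
3, 3, 1, 1, 1, 1, 1
3, 1, 1, 1, 1, 1, 1, 1, 1
1, 1, 1, 1, 1, 1, 1, 1, 1, 1, 1

4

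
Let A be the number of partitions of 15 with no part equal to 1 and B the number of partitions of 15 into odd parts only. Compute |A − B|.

14

Partitions of 15 with no part equal to 1: 41.
Partitions of 15 into odd parts only: 27.
|41 − 27| = 14.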